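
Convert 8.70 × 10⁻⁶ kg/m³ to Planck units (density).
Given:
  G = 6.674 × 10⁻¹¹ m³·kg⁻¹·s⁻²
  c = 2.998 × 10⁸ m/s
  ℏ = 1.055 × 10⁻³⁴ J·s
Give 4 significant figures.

1.688 × 10⁻¹⁰²

Planck density: ρ_P = c⁵/(ℏG²) = 5.154 × 10⁹⁶ kg/m³.
8.70 × 10⁻⁶ / 5.154 × 10⁹⁶ = 1.688 × 10⁻¹⁰²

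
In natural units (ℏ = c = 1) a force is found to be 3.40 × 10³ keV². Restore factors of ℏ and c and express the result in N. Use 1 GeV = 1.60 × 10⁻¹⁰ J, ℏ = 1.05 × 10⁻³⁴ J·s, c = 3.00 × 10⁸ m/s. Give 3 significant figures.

2.76 × 10⁻³ N

Force is [E]/[L] = [E]²/(ℏc); restore (ℏc)⁻¹.
1 GeV² → 1/(ℏc) × (1 GeV in J)² = 8.13 × 10⁵ N.
Convert the energy scale: 3.40 × 10³ keV² = 3.40 × 10⁻⁹ GeV².
Result: 3.40 × 10⁻⁹ × 8.13 × 10⁵ = 2.76 × 10⁻³ N.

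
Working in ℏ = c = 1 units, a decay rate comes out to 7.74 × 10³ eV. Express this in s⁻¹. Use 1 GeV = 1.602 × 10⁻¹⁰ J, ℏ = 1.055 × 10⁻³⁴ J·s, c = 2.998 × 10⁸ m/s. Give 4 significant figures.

A rate is [E]/ℏ; divide by ℏ.
1 GeV → 1/ℏ × (1 GeV in J) = 1.518 × 10²⁴ s⁻¹.
Convert the energy scale: 7.74 × 10³ eV = 7.74 × 10⁻⁶ GeV.
Result: 7.74 × 10⁻⁶ × 1.518 × 10²⁴ = 1.175 × 10¹⁹ s⁻¹.

1.175 × 10¹⁹ s⁻¹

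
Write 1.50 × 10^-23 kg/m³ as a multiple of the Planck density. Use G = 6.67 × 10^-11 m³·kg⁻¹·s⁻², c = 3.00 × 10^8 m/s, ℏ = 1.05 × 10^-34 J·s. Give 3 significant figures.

2.88 × 10^-120

Planck density: ρ_P = c⁵/(ℏG²) = 5.20 × 10^96 kg/m³.
1.50 × 10^-23 / 5.20 × 10^96 = 2.88 × 10^-120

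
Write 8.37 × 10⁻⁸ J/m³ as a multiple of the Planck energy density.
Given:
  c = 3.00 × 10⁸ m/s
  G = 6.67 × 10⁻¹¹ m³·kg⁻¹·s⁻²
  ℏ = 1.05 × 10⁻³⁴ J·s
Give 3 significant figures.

1.79 × 10⁻¹²¹

Planck energy density: u_P = c⁷/(ℏG²) = 4.68 × 10¹¹³ J/m³.
8.37 × 10⁻⁸ / 4.68 × 10¹¹³ = 1.79 × 10⁻¹²¹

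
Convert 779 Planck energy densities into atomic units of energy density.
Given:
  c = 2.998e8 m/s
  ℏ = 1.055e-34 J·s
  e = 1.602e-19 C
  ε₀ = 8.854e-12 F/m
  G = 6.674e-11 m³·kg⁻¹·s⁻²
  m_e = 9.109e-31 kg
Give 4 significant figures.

1.232e103

Planck energy density: u_P = c⁷/(ℏG²) = 4.632e113 J/m³
atomic unit of energy density: u_au = E_h/a₀³ = m_e⁴e¹⁰/((4πε₀)⁵ℏ⁸) = 2.929e13 J/m³
779 × 4.632e113 / 2.929e13 = 1.232e103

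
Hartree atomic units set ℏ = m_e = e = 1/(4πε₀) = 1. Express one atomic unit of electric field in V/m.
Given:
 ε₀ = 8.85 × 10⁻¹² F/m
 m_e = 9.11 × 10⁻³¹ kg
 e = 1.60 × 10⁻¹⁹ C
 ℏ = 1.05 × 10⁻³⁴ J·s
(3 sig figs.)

From ℏ = m_e = e = 1/(4πε₀) = 1 the electric field scale is E_au = E_h/(e a₀) = m_e²e⁵/((4πε₀)³ℏ⁴).
E_h = 4.38 × 10⁻¹⁸ J
a₀ = 5.26 × 10⁻¹¹ m
E_h/(e·a₀) = 5.20 × 10¹¹ V/m

5.20 × 10¹¹ V/m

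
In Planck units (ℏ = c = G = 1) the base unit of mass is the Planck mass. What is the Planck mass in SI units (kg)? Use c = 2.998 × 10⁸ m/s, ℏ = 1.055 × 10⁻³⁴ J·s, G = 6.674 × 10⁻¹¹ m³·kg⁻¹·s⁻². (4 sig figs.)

m_P = √(ℏc/G)
  = √(4.739 × 10⁻¹⁶)
  = 2.177 × 10⁻⁸ kg

2.177 × 10⁻⁸ kg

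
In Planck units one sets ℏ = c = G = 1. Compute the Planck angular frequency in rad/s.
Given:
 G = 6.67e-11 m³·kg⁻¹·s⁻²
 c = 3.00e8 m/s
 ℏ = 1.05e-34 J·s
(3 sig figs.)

ω_P = √(c⁵/(ℏG))
  = √(3.47e86)
  = 1.86e43 rad/s

1.86e43 rad/s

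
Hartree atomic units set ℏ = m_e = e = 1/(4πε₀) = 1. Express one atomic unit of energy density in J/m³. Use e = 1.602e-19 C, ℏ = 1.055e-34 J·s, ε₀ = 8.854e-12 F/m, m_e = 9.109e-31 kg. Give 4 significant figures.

Dimensional analysis gives u_au = E_h/a₀³ = m_e⁴e¹⁰/((4πε₀)⁵ℏ⁸).
E_h = 4.354e-18 J
a₀ = 5.297e-11 m
E_h/a₀³ = 2.929e13 J/m³

2.929e13 J/m³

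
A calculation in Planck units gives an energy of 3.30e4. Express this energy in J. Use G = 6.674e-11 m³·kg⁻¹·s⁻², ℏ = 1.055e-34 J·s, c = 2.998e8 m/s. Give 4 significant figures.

One Planck energy: E_P = √(ℏc⁵/G) = 1.957e9 J.
3.30e4 × 1.957e9 J = 6.457e13 J

6.457e13 J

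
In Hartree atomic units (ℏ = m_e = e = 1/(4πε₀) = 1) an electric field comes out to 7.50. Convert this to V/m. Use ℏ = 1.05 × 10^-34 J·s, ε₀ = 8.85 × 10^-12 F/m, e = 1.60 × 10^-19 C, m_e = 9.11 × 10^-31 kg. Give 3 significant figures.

3.90 × 10^12 V/m

One atomic unit of electric field: E_au = E_h/(e a₀) = m_e²e⁵/((4πε₀)³ℏ⁴) = 5.20 × 10^11 V/m.
7.50 × 5.20 × 10^11 V/m = 3.90 × 10^12 V/m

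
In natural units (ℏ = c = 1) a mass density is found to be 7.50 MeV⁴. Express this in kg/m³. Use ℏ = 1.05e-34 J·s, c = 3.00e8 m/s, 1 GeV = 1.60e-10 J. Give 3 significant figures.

1.75e9 kg/m³

Mass density is [E]/(c²[L]³) = [E]⁴/(ℏ³c⁵).
1 GeV⁴ → 1/(ℏ³c⁵) × (1 GeV in J)⁴ = 2.33e20 kg/m³.
Convert the energy scale: 7.50 MeV⁴ = 7.50e-12 GeV⁴.
Result: 7.50e-12 × 2.33e20 = 1.75e9 kg/m³.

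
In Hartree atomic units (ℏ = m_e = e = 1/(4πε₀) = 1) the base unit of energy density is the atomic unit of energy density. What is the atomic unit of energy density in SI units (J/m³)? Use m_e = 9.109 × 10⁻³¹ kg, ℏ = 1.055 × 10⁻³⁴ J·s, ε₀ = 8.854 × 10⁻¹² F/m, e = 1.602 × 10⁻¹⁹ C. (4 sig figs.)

u_au = E_h/a₀³ = m_e⁴e¹⁰/((4πε₀)⁵ℏ⁸)
E_h = 4.354 × 10⁻¹⁸ J
a₀ = 5.297 × 10⁻¹¹ m
E_h/a₀³ = 2.929 × 10¹³ J/m³

2.929 × 10¹³ J/m³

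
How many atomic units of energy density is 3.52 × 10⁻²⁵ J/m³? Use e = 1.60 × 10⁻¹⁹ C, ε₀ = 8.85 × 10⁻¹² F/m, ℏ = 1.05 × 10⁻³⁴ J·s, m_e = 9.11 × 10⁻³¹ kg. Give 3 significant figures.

1.17 × 10⁻³⁸

atomic unit of energy density: u_au = E_h/a₀³ = m_e⁴e¹⁰/((4πε₀)⁵ℏ⁸) = 3.01 × 10¹³ J/m³.
3.52 × 10⁻²⁵ / 3.01 × 10¹³ = 1.17 × 10⁻³⁸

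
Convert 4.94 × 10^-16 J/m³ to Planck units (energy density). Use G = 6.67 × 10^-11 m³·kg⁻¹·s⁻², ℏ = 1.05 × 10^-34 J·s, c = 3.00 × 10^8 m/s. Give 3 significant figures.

Planck energy density: u_P = c⁷/(ℏG²) = 4.68 × 10^113 J/m³.
4.94 × 10^-16 / 4.68 × 10^113 = 1.06 × 10^-129

1.06 × 10^-129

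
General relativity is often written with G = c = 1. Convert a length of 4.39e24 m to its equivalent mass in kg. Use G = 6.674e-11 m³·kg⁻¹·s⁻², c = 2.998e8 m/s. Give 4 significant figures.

5.912e51 kg

Length → mass via c²/G.
4.39e24 m × (c²/G) = 5.912e51 kg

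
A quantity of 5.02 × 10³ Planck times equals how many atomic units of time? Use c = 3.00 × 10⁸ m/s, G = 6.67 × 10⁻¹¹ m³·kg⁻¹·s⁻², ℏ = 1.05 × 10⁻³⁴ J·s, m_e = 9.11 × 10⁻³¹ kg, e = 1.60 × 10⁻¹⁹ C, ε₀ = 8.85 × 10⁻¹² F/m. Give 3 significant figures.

Planck time: t_P = √(ℏG/c⁵) = 5.37 × 10⁻⁴⁴ s
atomic unit of time: τ_au = (4πε₀)²ℏ³/(m_e e⁴) = 2.40 × 10⁻¹⁷ s
5.02 × 10³ × 5.37 × 10⁻⁴⁴ / 2.40 × 10⁻¹⁷ = 1.12 × 10⁻²³

1.12 × 10⁻²³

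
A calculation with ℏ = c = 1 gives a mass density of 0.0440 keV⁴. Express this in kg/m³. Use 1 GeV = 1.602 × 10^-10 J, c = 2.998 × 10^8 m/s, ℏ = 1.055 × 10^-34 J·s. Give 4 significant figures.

1.019 × 10^-5 kg/m³

Mass density is [E]/(c²[L]³) = [E]⁴/(ℏ³c⁵).
1 GeV⁴ → 1/(ℏ³c⁵) × (1 GeV in J)⁴ = 2.316 × 10^20 kg/m³.
Convert the energy scale: 0.0440 keV⁴ = 4.40 × 10^-26 GeV⁴.
Result: 4.40 × 10^-26 × 2.316 × 10^20 = 1.019 × 10^-5 kg/m³.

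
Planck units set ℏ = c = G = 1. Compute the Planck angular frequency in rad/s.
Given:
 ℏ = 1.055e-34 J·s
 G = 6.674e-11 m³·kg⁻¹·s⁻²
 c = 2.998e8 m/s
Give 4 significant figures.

1.855e43 rad/s

The unique combination of the constants set to 1 with dimensions of angular frequency is ω_P = √(c⁵/(ℏG)).
  = √(3.440e86)
  = 1.855e43 rad/s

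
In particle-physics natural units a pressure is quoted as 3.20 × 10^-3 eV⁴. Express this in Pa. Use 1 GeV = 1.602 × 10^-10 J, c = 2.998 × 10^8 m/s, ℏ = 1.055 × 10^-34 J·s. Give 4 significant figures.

Pressure is [E]/[L]³ = [E]⁴/(ℏc)³.
1 GeV⁴ → 1/(ℏc)³ × (1 GeV in J)⁴ = 2.082 × 10^37 Pa.
Convert the energy scale: 3.20 × 10^-3 eV⁴ = 3.20 × 10^-39 GeV⁴.
Result: 3.20 × 10^-39 × 2.082 × 10^37 = 0.06661 Pa.

0.06661 Pa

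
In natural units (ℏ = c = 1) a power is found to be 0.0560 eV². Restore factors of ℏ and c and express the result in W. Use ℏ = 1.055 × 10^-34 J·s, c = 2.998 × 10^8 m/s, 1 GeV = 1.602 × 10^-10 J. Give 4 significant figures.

Power is [E]/[T] = [E]²/ℏ.
1 GeV² → 1/ℏ × (1 GeV in J)² = 2.433 × 10^14 W.
Convert the energy scale: 0.0560 eV² = 5.60 × 10^-20 GeV².
Result: 5.60 × 10^-20 × 2.433 × 10^14 = 1.362 × 10^-5 W.

1.362 × 10^-5 W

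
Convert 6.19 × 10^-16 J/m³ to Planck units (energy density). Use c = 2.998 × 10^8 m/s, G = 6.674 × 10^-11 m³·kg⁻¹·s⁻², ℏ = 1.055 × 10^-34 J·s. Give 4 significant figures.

Planck energy density: u_P = c⁷/(ℏG²) = 4.632 × 10^113 J/m³.
6.19 × 10^-16 / 4.632 × 10^113 = 1.336 × 10^-129

1.336 × 10^-129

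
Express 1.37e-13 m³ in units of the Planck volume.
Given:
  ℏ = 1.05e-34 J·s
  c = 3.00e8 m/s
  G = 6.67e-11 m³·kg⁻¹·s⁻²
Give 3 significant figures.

3.28e91

Planck volume: V_P = (ℏG/c³)^(3/2) = 4.18e-105 m³.
1.37e-13 / 4.18e-105 = 3.28e91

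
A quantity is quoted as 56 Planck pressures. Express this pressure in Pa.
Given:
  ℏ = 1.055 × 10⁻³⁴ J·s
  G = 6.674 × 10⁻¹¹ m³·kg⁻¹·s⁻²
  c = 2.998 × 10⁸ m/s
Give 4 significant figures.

2.594 × 10¹¹⁵ Pa

One Planck pressure: p_P = c⁷/(ℏG²) = 4.632 × 10¹¹³ Pa.
56 × 4.632 × 10¹¹³ Pa = 2.594 × 10¹¹⁵ Pa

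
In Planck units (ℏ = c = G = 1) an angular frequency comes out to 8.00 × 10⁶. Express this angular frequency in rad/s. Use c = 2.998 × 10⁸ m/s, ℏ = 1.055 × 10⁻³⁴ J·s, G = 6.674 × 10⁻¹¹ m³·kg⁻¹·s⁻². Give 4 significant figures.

One Planck angular frequency: ω_P = √(c⁵/(ℏG)) = 1.855 × 10⁴³ rad/s.
8.00 × 10⁶ × 1.855 × 10⁴³ rad/s = 1.484 × 10⁵⁰ rad/s

1.484 × 10⁵⁰ rad/s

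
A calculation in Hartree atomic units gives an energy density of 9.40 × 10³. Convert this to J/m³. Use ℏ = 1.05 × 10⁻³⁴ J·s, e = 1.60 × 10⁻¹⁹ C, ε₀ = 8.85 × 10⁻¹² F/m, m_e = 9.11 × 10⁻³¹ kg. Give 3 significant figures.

2.83 × 10¹⁷ J/m³

One atomic unit of energy density: u_au = E_h/a₀³ = m_e⁴e¹⁰/((4πε₀)⁵ℏ⁸) = 3.01 × 10¹³ J/m³.
9.40 × 10³ × 3.01 × 10¹³ J/m³ = 2.83 × 10¹⁷ J/m³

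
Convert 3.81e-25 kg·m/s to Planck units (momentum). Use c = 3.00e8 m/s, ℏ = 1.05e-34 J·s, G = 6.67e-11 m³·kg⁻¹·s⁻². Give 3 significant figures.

5.84e-26

Planck momentum: p_P = √(ℏc³/G) = 6.52 kg·m/s.
3.81e-25 / 6.52 = 5.84e-26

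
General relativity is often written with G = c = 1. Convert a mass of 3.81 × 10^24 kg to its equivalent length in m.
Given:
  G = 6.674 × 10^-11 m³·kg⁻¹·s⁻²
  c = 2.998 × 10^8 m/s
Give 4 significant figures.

2.829 × 10^-3 m

In G = c = 1 units mass has dimensions of length; the conversion factor is G/c².
3.81 × 10^24 kg × (G/c²) = 2.829 × 10^-3 m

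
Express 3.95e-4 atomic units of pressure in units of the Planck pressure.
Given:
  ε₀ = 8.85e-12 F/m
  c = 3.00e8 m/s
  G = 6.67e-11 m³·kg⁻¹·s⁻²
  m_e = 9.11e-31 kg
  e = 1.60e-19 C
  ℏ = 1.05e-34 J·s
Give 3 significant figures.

atomic unit of pressure: P_au = E_h/a₀³ = m_e⁴e¹⁰/((4πε₀)⁵ℏ⁸) = 3.01e13 Pa
Planck pressure: p_P = c⁷/(ℏG²) = 4.68e113 Pa
3.95e-4 × 3.01e13 / 4.68e113 = 2.54e-104

2.54e-104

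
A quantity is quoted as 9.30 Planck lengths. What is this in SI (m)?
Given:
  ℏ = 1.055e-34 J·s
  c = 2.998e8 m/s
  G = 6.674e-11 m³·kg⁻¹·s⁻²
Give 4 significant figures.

1.503e-34 m

One Planck length: ℓ_P = √(ℏG/c³) = 1.616e-35 m.
9.30 × 1.616e-35 m = 1.503e-34 m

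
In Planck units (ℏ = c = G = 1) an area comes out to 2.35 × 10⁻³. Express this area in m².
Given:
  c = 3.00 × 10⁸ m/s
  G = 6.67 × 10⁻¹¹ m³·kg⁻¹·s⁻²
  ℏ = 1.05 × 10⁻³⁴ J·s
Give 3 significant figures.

One Planck area: A_P = ℏG/c³ = 2.59 × 10⁻⁷⁰ m².
2.35 × 10⁻³ × 2.59 × 10⁻⁷⁰ m² = 6.10 × 10⁻⁷³ m²

6.10 × 10⁻⁷³ m²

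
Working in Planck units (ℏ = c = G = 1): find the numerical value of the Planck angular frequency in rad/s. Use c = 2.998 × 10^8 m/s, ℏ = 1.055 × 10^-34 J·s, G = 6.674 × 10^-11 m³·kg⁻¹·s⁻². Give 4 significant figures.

The unique combination of the constants set to 1 with dimensions of angular frequency is ω_P = √(c⁵/(ℏG)).
  = √(3.440 × 10^86)
  = 1.855 × 10^43 rad/s

1.855 × 10^43 rad/s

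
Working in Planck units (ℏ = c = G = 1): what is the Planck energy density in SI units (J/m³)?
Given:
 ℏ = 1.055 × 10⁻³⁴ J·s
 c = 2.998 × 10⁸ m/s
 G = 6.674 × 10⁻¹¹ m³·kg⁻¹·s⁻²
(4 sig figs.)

4.632 × 10¹¹³ J/m³

Dimensional analysis gives u_P = c⁷/(ℏG²).
  = 2.177 × 10⁵⁹ / 4.699 × 10⁻⁵⁵
  = 4.632 × 10¹¹³ J/m³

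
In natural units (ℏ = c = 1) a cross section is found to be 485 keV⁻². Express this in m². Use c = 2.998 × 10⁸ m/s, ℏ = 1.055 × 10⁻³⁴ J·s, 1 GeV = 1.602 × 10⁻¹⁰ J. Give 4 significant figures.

Area is [L]² = [E]⁻²·(ℏc)²; restore (ℏc)².
1 GeV⁻² → (ℏc)² × (1 GeV in J)⁻² = 3.898 × 10⁻³² m².
Convert the energy scale: 485 keV⁻² = 4.85 × 10¹⁴ GeV⁻².
Result: 4.85 × 10¹⁴ × 3.898 × 10⁻³² = 1.891 × 10⁻¹⁷ m².

1.891 × 10⁻¹⁷ m²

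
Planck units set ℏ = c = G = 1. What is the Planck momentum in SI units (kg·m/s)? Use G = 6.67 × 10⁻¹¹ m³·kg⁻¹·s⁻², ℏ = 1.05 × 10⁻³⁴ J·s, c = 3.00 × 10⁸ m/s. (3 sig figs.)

6.52 kg·m/s

Dimensional analysis gives p_P = √(ℏc³/G).
  = √(42.5)
  = 6.52 kg·m/s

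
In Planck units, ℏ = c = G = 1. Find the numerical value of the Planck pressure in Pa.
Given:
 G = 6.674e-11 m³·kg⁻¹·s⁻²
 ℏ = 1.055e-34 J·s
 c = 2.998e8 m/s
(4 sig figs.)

4.632e113 Pa

The unique combination of the constants set to 1 with dimensions of pressure is p_P = c⁷/(ℏG²).
  = 2.177e59 / 4.699e-55
  = 4.632e113 Pa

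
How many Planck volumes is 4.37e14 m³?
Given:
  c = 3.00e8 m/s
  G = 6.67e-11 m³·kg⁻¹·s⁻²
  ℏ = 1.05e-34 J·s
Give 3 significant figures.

Planck volume: V_P = (ℏG/c³)^(3/2) = 4.18e-105 m³.
4.37e14 / 4.18e-105 = 1.05e119

1.05e119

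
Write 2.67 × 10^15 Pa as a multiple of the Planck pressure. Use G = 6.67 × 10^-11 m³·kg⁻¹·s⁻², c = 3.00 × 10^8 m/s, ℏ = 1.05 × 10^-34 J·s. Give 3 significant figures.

5.70 × 10^-99

Planck pressure: p_P = c⁷/(ℏG²) = 4.68 × 10^113 Pa.
2.67 × 10^15 / 4.68 × 10^113 = 5.70 × 10^-99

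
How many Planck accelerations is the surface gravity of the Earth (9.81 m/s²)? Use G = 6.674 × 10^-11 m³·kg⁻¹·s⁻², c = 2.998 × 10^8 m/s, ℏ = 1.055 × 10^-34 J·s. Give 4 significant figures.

1.764 × 10^-51

Planck acceleration: a_P = √(c⁷/(ℏG)) = 5.560 × 10^51 m/s².
9.81 / 5.560 × 10^51 = 1.764 × 10^-51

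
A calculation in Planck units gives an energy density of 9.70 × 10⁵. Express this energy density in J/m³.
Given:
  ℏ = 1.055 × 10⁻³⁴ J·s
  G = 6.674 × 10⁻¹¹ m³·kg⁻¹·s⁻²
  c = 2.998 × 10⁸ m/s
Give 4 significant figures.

4.493 × 10¹¹⁹ J/m³

One Planck energy density: u_P = c⁷/(ℏG²) = 4.632 × 10¹¹³ J/m³.
9.70 × 10⁵ × 4.632 × 10¹¹³ J/m³ = 4.493 × 10¹¹⁹ J/m³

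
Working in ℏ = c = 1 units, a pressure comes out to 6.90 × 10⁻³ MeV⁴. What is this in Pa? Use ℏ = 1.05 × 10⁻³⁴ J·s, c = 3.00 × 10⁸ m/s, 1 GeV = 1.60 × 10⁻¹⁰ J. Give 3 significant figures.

1.45 × 10²³ Pa

Pressure is [E]/[L]³ = [E]⁴/(ℏc)³.
1 GeV⁴ → 1/(ℏc)³ × (1 GeV in J)⁴ = 2.10 × 10³⁷ Pa.
Convert the energy scale: 6.90 × 10⁻³ MeV⁴ = 6.90 × 10⁻¹⁵ GeV⁴.
Result: 6.90 × 10⁻¹⁵ × 2.10 × 10³⁷ = 1.45 × 10²³ Pa.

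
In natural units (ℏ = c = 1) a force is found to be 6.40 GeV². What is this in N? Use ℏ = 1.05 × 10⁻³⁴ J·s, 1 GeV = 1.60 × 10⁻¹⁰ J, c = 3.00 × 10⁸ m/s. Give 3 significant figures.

Force is [E]/[L] = [E]²/(ℏc); restore (ℏc)⁻¹.
1 GeV² → 1/(ℏc) × (1 GeV in J)² = 8.13 × 10⁵ N.
Result: 6.40 × 8.13 × 10⁵ = 5.20 × 10⁶ N.

5.20 × 10⁶ N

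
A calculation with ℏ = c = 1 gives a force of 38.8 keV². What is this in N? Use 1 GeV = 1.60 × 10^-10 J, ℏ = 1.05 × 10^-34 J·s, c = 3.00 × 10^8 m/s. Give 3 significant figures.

3.15 × 10^-5 N

Force is [E]/[L] = [E]²/(ℏc); restore (ℏc)⁻¹.
1 GeV² → 1/(ℏc) × (1 GeV in J)² = 8.13 × 10^5 N.
Convert the energy scale: 38.8 keV² = 3.88 × 10^-11 GeV².
Result: 3.88 × 10^-11 × 8.13 × 10^5 = 3.15 × 10^-5 N.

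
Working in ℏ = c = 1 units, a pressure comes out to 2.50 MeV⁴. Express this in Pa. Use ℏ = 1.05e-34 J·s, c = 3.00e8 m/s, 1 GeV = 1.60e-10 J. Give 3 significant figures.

Pressure is [E]/[L]³ = [E]⁴/(ℏc)³.
1 GeV⁴ → 1/(ℏc)³ × (1 GeV in J)⁴ = 2.10e37 Pa.
Convert the energy scale: 2.50 MeV⁴ = 2.50e-12 GeV⁴.
Result: 2.50e-12 × 2.10e37 = 5.24e25 Pa.

5.24e25 Pa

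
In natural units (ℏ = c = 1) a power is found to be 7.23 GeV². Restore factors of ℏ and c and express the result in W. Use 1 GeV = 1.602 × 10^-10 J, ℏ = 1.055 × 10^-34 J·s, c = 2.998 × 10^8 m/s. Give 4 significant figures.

1.759 × 10^15 W

Power is [E]/[T] = [E]²/ℏ.
1 GeV² → 1/ℏ × (1 GeV in J)² = 2.433 × 10^14 W.
Result: 7.23 × 2.433 × 10^14 = 1.759 × 10^15 W.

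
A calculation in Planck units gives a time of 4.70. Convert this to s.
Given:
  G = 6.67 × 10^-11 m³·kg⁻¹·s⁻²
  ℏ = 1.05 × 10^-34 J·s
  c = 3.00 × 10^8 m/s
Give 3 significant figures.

One Planck time: t_P = √(ℏG/c⁵) = 5.37 × 10^-44 s.
4.70 × 5.37 × 10^-44 s = 2.52 × 10^-43 s

2.52 × 10^-43 s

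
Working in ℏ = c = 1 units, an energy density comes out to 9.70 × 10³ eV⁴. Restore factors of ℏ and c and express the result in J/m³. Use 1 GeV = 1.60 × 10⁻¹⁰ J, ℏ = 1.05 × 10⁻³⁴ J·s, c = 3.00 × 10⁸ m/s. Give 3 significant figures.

[E]/[L]³ = [E]⁴/(ℏc)³; restore (ℏc)⁻³.
1 GeV⁴ → 1/(ℏc)³ × (1 GeV in J)⁴ = 2.10 × 10³⁷ J/m³.
Convert the energy scale: 9.70 × 10³ eV⁴ = 9.70 × 10⁻³³ GeV⁴.
Result: 9.70 × 10⁻³³ × 2.10 × 10³⁷ = 2.03 × 10⁵ J/m³.

2.03 × 10⁵ J/m³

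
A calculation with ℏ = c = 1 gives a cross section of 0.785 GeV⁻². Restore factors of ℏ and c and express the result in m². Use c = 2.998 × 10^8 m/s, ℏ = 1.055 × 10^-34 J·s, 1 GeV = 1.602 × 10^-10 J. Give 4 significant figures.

Area is [L]² = [E]⁻²·(ℏc)²; restore (ℏc)².
1 GeV⁻² → (ℏc)² × (1 GeV in J)⁻² = 3.898 × 10^-32 m².
Result: 0.785 × 3.898 × 10^-32 = 3.060 × 10^-32 m².

3.060 × 10^-32 m²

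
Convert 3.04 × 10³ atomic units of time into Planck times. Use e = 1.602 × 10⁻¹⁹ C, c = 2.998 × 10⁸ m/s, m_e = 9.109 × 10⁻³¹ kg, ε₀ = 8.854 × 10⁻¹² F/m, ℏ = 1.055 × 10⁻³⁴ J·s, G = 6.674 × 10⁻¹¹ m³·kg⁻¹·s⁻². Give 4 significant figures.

atomic unit of time: τ_au = (4πε₀)²ℏ³/(m_e e⁴) = 2.423 × 10⁻¹⁷ s
Planck time: t_P = √(ℏG/c⁵) = 5.392 × 10⁻⁴⁴ s
3.04 × 10³ × 2.423 × 10⁻¹⁷ / 5.392 × 10⁻⁴⁴ = 1.366 × 10³⁰

1.366 × 10³⁰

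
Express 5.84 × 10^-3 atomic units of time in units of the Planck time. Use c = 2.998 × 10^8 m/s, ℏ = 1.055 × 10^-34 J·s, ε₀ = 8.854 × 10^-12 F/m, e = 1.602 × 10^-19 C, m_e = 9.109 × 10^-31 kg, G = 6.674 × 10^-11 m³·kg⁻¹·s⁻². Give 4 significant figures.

2.624 × 10^24

atomic unit of time: τ_au = (4πε₀)²ℏ³/(m_e e⁴) = 2.423 × 10^-17 s
Planck time: t_P = √(ℏG/c⁵) = 5.392 × 10^-44 s
5.84 × 10^-3 × 2.423 × 10^-17 / 5.392 × 10^-44 = 2.624 × 10^24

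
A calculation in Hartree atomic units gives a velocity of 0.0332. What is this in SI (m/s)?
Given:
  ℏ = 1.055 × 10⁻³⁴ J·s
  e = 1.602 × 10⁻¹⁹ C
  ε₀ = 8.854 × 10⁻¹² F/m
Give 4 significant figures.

7.259 × 10⁴ m/s

One atomic unit of velocity: v_au = e²/(4πε₀ℏ) = 2.186 × 10⁶ m/s.
0.0332 × 2.186 × 10⁶ m/s = 7.259 × 10⁴ m/s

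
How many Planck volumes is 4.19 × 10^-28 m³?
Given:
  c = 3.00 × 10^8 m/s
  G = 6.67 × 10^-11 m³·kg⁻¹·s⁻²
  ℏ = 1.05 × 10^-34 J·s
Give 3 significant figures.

1.00 × 10^77

Planck volume: V_P = (ℏG/c³)^(3/2) = 4.18 × 10^-105 m³.
4.19 × 10^-28 / 4.18 × 10^-105 = 1.00 × 10^77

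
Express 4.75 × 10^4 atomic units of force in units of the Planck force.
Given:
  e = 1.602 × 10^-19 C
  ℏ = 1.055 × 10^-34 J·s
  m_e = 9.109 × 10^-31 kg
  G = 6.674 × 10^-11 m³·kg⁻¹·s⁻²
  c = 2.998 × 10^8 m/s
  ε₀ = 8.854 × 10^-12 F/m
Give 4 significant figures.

atomic unit of force: F_au = E_h/a₀ = m_e²e⁶/((4πε₀)³ℏ⁴) = 8.220 × 10^-8 N
Planck force: F_P = c⁴/G = 1.210 × 10^44 N
4.75 × 10^4 × 8.220 × 10^-8 / 1.210 × 10^44 = 3.226 × 10^-47

3.226 × 10^-47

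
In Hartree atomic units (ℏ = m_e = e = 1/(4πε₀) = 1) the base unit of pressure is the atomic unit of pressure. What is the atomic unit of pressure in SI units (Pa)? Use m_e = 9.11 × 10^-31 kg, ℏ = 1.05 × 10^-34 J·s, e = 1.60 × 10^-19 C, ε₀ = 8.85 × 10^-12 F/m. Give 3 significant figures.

P_au = E_h/a₀³ = m_e⁴e¹⁰/((4πε₀)⁵ℏ⁸)
E_h = 4.38 × 10^-18 J
a₀ = 5.26 × 10^-11 m
E_h/a₀³ = 3.01 × 10^13 Pa

3.01 × 10^13 Pa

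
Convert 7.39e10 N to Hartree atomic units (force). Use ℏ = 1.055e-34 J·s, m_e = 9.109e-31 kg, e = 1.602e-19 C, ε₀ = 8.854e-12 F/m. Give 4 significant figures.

atomic unit of force: F_au = E_h/a₀ = m_e²e⁶/((4πε₀)³ℏ⁴) = 8.220e-8 N.
7.39e10 / 8.220e-8 = 8.991e17

8.991e17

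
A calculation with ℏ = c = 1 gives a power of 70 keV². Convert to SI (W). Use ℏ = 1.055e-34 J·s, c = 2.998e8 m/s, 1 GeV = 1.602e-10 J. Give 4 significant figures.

1.703e4 W

Power is [E]/[T] = [E]²/ℏ.
1 GeV² → 1/ℏ × (1 GeV in J)² = 2.433e14 W.
Convert the energy scale: 70 keV² = 7.00e-11 GeV².
Result: 7.00e-11 × 2.433e14 = 1.703e4 W.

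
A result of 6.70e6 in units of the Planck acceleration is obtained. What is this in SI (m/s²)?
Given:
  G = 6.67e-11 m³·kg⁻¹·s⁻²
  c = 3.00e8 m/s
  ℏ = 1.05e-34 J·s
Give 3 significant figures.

3.74e58 m/s²

One Planck acceleration: a_P = √(c⁷/(ℏG)) = 5.59e51 m/s².
6.70e6 × 5.59e51 m/s² = 3.74e58 m/s²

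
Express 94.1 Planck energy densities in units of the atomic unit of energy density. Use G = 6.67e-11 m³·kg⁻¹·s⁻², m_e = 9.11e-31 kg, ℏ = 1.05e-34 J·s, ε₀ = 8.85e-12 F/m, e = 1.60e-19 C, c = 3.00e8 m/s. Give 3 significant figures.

1.46e102

Planck energy density: u_P = c⁷/(ℏG²) = 4.68e113 J/m³
atomic unit of energy density: u_au = E_h/a₀³ = m_e⁴e¹⁰/((4πε₀)⁵ℏ⁸) = 3.01e13 J/m³
94.1 × 4.68e113 / 3.01e13 = 1.46e102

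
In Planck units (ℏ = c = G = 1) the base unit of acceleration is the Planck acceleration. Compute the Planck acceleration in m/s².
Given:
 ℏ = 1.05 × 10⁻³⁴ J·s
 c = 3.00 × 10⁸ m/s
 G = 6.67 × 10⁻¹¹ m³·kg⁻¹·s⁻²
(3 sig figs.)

5.59 × 10⁵¹ m/s²

a_P = √(c⁷/(ℏG))
  = √(3.12 × 10¹⁰³)
  = 5.59 × 10⁵¹ m/s²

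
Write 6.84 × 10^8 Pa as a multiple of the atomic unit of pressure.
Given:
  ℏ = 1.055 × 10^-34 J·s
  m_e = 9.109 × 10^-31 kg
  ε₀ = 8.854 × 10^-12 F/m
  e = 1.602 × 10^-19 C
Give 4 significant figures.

2.335 × 10^-5

atomic unit of pressure: P_au = E_h/a₀³ = m_e⁴e¹⁰/((4πε₀)⁵ℏ⁸) = 2.929 × 10^13 Pa.
6.84 × 10^8 / 2.929 × 10^13 = 2.335 × 10^-5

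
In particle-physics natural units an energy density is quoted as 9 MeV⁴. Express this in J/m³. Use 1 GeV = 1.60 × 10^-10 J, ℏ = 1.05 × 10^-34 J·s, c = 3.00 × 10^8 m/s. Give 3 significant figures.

[E]/[L]³ = [E]⁴/(ℏc)³; restore (ℏc)⁻³.
1 GeV⁴ → 1/(ℏc)³ × (1 GeV in J)⁴ = 2.10 × 10^37 J/m³.
Convert the energy scale: 9 MeV⁴ = 9.00 × 10^-12 GeV⁴.
Result: 9.00 × 10^-12 × 2.10 × 10^37 = 1.89 × 10^26 J/m³.

1.89 × 10^26 J/m³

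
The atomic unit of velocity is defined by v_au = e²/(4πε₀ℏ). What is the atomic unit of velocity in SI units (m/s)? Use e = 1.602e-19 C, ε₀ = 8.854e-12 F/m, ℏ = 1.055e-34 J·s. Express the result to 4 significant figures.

v_au = e²/(4πε₀ℏ)
  = 2.566e-38 / 1.174e-44
  = 2.186e6 m/s

2.186e6 m/s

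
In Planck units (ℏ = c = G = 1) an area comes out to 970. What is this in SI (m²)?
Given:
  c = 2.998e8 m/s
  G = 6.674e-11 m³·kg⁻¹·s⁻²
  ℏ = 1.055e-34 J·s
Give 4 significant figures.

One Planck area: A_P = ℏG/c³ = 2.613e-70 m².
970 × 2.613e-70 m² = 2.535e-67 m²

2.535e-67 m²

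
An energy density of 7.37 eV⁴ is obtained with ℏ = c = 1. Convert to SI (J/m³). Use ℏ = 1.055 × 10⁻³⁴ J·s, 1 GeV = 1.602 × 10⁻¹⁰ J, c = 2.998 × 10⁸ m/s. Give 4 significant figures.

[E]/[L]³ = [E]⁴/(ℏc)³; restore (ℏc)⁻³.
1 GeV⁴ → 1/(ℏc)³ × (1 GeV in J)⁴ = 2.082 × 10³⁷ J/m³.
Convert the energy scale: 7.37 eV⁴ = 7.37 × 10⁻³⁶ GeV⁴.
Result: 7.37 × 10⁻³⁶ × 2.082 × 10³⁷ = 153.4 J/m³.

153.4 J/m³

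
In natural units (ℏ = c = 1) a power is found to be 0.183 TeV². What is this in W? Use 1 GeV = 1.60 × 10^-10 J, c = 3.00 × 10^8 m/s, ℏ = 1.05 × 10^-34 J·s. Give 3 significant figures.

Power is [E]/[T] = [E]²/ℏ.
1 GeV² → 1/ℏ × (1 GeV in J)² = 2.44 × 10^14 W.
Convert the energy scale: 0.183 TeV² = 1.83 × 10^5 GeV².
Result: 1.83 × 10^5 × 2.44 × 10^14 = 4.46 × 10^19 W.

4.46 × 10^19 W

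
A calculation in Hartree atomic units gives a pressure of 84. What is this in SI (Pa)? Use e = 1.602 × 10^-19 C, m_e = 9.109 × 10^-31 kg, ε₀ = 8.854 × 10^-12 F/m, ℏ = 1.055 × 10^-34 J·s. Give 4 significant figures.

One atomic unit of pressure: P_au = E_h/a₀³ = m_e⁴e¹⁰/((4πε₀)⁵ℏ⁸) = 2.929 × 10^13 Pa.
84 × 2.929 × 10^13 Pa = 2.460 × 10^15 Pa

2.460 × 10^15 Pa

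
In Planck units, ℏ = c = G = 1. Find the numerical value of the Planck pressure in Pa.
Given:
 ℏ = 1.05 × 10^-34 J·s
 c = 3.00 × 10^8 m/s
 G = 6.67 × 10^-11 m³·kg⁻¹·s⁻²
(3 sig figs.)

4.68 × 10^113 Pa

The unique combination of the constants set to 1 with dimensions of pressure is p_P = c⁷/(ℏG²).
  = 2.19 × 10^59 / 4.67 × 10^-55
  = 4.68 × 10^113 Pa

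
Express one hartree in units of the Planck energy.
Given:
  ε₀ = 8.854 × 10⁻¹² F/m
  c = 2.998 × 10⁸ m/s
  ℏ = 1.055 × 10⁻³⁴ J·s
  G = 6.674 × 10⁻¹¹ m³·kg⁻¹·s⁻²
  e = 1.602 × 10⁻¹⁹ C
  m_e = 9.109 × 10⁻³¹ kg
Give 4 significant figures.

2.225 × 10⁻²⁷

hartree: E_h = m_e e⁴/(4πε₀ℏ)² = 4.354 × 10⁻¹⁸ J
Planck energy: E_P = √(ℏc⁵/G) = 1.957 × 10⁹ J
ratio = 4.354 × 10⁻¹⁸ / 1.957 × 10⁹ = 2.225 × 10⁻²⁷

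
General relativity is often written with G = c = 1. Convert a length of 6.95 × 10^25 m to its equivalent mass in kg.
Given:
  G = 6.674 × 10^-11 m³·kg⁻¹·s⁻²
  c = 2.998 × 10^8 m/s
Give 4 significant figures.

9.360 × 10^52 kg

Length → mass via c²/G.
6.95 × 10^25 m × (c²/G) = 9.360 × 10^52 kg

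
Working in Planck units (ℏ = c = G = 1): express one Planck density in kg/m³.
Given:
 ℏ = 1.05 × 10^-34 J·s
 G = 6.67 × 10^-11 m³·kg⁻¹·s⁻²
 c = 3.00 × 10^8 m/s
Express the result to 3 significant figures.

5.20 × 10^96 kg/m³

Dimensional analysis gives ρ_P = c⁵/(ℏG²).
  = 2.43 × 10^42 / 4.67 × 10^-55
  = 5.20 × 10^96 kg/m³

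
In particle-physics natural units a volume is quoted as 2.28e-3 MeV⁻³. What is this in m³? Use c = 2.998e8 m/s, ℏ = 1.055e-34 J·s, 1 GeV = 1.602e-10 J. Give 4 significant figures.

Volume is [L]³ = [E]⁻³·(ℏc)³.
1 GeV⁻³ → (ℏc)³ × (1 GeV in J)⁻³ = 7.696e-48 m³.
Convert the energy scale: 2.28e-3 MeV⁻³ = 2.28e6 GeV⁻³.
Result: 2.28e6 × 7.696e-48 = 1.755e-41 m³.

1.755e-41 m³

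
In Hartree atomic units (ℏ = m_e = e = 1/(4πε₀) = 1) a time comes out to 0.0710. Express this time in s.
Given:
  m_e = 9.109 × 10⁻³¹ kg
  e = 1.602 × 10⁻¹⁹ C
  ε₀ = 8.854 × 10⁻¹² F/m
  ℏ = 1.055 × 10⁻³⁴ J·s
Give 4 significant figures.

1.720 × 10⁻¹⁸ s

One atomic unit of time: τ_au = (4πε₀)²ℏ³/(m_e e⁴) = 2.423 × 10⁻¹⁷ s.
0.0710 × 2.423 × 10⁻¹⁷ s = 1.720 × 10⁻¹⁸ s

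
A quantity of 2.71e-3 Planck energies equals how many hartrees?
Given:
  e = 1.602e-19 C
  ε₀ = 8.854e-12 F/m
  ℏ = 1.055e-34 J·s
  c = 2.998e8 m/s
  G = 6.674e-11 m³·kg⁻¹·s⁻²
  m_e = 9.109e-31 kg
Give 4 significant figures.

1.218e24

Planck energy: E_P = √(ℏc⁵/G) = 1.957e9 J
hartree: E_h = m_e e⁴/(4πε₀ℏ)² = 4.354e-18 J
2.71e-3 × 1.957e9 / 4.354e-18 = 1.218e24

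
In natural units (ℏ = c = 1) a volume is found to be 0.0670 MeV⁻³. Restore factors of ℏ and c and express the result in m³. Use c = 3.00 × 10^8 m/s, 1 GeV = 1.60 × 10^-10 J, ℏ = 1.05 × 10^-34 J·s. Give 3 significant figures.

Volume is [L]³ = [E]⁻³·(ℏc)³.
1 GeV⁻³ → (ℏc)³ × (1 GeV in J)⁻³ = 7.63 × 10^-48 m³.
Convert the energy scale: 0.0670 MeV⁻³ = 6.70 × 10^7 GeV⁻³.
Result: 6.70 × 10^7 × 7.63 × 10^-48 = 5.11 × 10^-40 m³.

5.11 × 10^-40 m³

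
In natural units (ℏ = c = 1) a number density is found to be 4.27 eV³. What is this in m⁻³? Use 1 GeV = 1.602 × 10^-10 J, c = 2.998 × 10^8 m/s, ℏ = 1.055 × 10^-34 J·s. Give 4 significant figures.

5.548 × 10^20 m⁻³

Number density is [L]⁻³ = [E]³/(ℏc)³.
1 GeV³ → 1/(ℏc)³ × (1 GeV in J)³ = 1.299 × 10^47 m⁻³.
Convert the energy scale: 4.27 eV³ = 4.27 × 10^-27 GeV³.
Result: 4.27 × 10^-27 × 1.299 × 10^47 = 5.548 × 10^20 m⁻³.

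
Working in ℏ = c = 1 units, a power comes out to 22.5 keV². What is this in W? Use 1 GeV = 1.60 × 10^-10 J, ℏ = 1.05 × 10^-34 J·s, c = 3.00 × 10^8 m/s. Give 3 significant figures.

5.49 × 10^3 W

Power is [E]/[T] = [E]²/ℏ.
1 GeV² → 1/ℏ × (1 GeV in J)² = 2.44 × 10^14 W.
Convert the energy scale: 22.5 keV² = 2.25 × 10^-11 GeV².
Result: 2.25 × 10^-11 × 2.44 × 10^14 = 5.49 × 10^3 W.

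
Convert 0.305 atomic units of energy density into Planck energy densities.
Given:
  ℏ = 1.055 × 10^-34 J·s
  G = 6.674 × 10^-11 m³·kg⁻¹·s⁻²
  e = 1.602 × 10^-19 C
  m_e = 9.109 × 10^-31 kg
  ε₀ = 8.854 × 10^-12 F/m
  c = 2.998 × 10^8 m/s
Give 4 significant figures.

1.929 × 10^-101

atomic unit of energy density: u_au = E_h/a₀³ = m_e⁴e¹⁰/((4πε₀)⁵ℏ⁸) = 2.929 × 10^13 J/m³
Planck energy density: u_P = c⁷/(ℏG²) = 4.632 × 10^113 J/m³
0.305 × 2.929 × 10^13 / 4.632 × 10^113 = 1.929 × 10^-101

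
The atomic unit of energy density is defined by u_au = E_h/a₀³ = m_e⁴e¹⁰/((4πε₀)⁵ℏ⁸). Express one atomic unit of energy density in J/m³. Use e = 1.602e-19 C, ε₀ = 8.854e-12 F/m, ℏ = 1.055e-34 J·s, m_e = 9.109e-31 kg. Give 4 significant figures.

2.929e13 J/m³

u_au = E_h/a₀³ = m_e⁴e¹⁰/((4πε₀)⁵ℏ⁸)
E_h = 4.354e-18 J
a₀ = 5.297e-11 m
E_h/a₀³ = 2.929e13 J/m³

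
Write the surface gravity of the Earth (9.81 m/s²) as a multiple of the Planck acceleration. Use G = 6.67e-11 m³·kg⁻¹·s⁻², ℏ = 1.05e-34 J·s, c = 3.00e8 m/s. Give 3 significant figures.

1.76e-51

Planck acceleration: a_P = √(c⁷/(ℏG)) = 5.59e51 m/s².
9.81 / 5.59e51 = 1.76e-51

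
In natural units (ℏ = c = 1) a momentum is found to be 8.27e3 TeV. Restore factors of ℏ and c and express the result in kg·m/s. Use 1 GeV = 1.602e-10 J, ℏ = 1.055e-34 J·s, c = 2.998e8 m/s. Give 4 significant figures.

4.419e-12 kg·m/s

Momentum is [E]/c; divide by c.
1 GeV → 1/c × (1 GeV in J) = 5.344e-19 kg·m/s.
Convert the energy scale: 8.27e3 TeV = 8.27e6 GeV.
Result: 8.27e6 × 5.344e-19 = 4.419e-12 kg·m/s.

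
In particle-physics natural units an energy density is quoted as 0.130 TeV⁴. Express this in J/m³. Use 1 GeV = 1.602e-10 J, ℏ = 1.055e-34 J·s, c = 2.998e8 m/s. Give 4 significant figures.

2.706e48 J/m³

[E]/[L]³ = [E]⁴/(ℏc)³; restore (ℏc)⁻³.
1 GeV⁴ → 1/(ℏc)³ × (1 GeV in J)⁴ = 2.082e37 J/m³.
Convert the energy scale: 0.130 TeV⁴ = 1.30e11 GeV⁴.
Result: 1.30e11 × 2.082e37 = 2.706e48 J/m³.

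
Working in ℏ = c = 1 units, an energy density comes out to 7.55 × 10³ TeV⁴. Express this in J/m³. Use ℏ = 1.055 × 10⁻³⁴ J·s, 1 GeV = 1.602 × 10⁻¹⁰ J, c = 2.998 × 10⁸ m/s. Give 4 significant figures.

1.572 × 10⁵³ J/m³

[E]/[L]³ = [E]⁴/(ℏc)³; restore (ℏc)⁻³.
1 GeV⁴ → 1/(ℏc)³ × (1 GeV in J)⁴ = 2.082 × 10³⁷ J/m³.
Convert the energy scale: 7.55 × 10³ TeV⁴ = 7.55 × 10¹⁵ GeV⁴.
Result: 7.55 × 10¹⁵ × 2.082 × 10³⁷ = 1.572 × 10⁵³ J/m³.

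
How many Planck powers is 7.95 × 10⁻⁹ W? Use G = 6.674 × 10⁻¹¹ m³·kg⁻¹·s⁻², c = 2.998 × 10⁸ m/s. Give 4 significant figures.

Planck power: P_P = c⁵/G = 3.629 × 10⁵² W.
7.95 × 10⁻⁹ / 3.629 × 10⁵² = 2.191 × 10⁻⁶¹

2.191 × 10⁻⁶¹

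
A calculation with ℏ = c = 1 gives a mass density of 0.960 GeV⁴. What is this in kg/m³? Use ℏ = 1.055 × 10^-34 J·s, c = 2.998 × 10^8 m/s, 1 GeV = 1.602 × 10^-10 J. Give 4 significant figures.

2.223 × 10^20 kg/m³

Mass density is [E]/(c²[L]³) = [E]⁴/(ℏ³c⁵).
1 GeV⁴ → 1/(ℏ³c⁵) × (1 GeV in J)⁴ = 2.316 × 10^20 kg/m³.
Result: 0.960 × 2.316 × 10^20 = 2.223 × 10^20 kg/m³.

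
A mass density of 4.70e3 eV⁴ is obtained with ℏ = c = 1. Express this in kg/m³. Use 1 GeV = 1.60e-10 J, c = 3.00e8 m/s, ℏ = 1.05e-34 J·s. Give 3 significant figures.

1.09e-12 kg/m³

Mass density is [E]/(c²[L]³) = [E]⁴/(ℏ³c⁵).
1 GeV⁴ → 1/(ℏ³c⁵) × (1 GeV in J)⁴ = 2.33e20 kg/m³.
Convert the energy scale: 4.70e3 eV⁴ = 4.70e-33 GeV⁴.
Result: 4.70e-33 × 2.33e20 = 1.09e-12 kg/m³.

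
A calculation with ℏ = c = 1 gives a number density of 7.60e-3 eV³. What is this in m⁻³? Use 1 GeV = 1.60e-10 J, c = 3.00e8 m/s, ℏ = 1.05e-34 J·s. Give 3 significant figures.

Number density is [L]⁻³ = [E]³/(ℏc)³.
1 GeV³ → 1/(ℏc)³ × (1 GeV in J)³ = 1.31e47 m⁻³.
Convert the energy scale: 7.60e-3 eV³ = 7.60e-30 GeV³.
Result: 7.60e-30 × 1.31e47 = 9.96e17 m⁻³.

9.96e17 m⁻³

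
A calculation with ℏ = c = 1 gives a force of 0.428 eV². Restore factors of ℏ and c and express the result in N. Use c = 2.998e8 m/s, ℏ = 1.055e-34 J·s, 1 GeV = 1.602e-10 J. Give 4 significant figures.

3.473e-13 N

Force is [E]/[L] = [E]²/(ℏc); restore (ℏc)⁻¹.
1 GeV² → 1/(ℏc) × (1 GeV in J)² = 8.114e5 N.
Convert the energy scale: 0.428 eV² = 4.28e-19 GeV².
Result: 4.28e-19 × 8.114e5 = 3.473e-13 N.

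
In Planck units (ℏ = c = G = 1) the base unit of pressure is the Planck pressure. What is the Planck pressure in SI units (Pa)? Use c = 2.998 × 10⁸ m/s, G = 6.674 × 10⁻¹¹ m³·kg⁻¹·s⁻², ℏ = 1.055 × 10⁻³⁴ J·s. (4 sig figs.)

4.632 × 10¹¹³ Pa

p_P = c⁷/(ℏG²)
  = 2.177 × 10⁵⁹ / 4.699 × 10⁻⁵⁵
  = 4.632 × 10¹¹³ Pa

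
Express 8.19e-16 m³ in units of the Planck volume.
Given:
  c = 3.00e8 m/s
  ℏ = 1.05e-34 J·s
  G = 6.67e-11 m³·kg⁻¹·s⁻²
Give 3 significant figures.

Planck volume: V_P = (ℏG/c³)^(3/2) = 4.18e-105 m³.
8.19e-16 / 4.18e-105 = 1.96e89

1.96e89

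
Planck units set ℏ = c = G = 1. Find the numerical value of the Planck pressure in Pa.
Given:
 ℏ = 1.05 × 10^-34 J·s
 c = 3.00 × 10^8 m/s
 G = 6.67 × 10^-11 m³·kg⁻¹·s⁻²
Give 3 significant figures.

4.68 × 10^113 Pa

The unique combination of the constants set to 1 with dimensions of pressure is p_P = c⁷/(ℏG²).
  = 2.19 × 10^59 / 4.67 × 10^-55
  = 4.68 × 10^113 Pa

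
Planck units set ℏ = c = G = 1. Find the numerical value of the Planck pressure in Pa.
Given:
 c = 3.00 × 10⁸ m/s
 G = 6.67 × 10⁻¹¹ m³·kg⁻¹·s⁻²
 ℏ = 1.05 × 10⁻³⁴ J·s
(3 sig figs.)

4.68 × 10¹¹³ Pa

The unique combination of the constants set to 1 with dimensions of pressure is p_P = c⁷/(ℏG²).
  = 2.19 × 10⁵⁹ / 4.67 × 10⁻⁵⁵
  = 4.68 × 10¹¹³ Pa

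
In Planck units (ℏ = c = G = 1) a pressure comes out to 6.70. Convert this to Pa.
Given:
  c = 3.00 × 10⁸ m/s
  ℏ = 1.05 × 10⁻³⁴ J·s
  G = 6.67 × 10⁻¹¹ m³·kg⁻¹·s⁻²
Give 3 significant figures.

One Planck pressure: p_P = c⁷/(ℏG²) = 4.68 × 10¹¹³ Pa.
6.70 × 4.68 × 10¹¹³ Pa = 3.14 × 10¹¹⁴ Pa

3.14 × 10¹¹⁴ Pa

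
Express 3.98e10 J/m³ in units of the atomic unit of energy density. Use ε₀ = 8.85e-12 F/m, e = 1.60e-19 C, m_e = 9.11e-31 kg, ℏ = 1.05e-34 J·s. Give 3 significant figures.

atomic unit of energy density: u_au = E_h/a₀³ = m_e⁴e¹⁰/((4πε₀)⁵ℏ⁸) = 3.01e13 J/m³.
3.98e10 / 3.01e13 = 1.32e-3

1.32e-3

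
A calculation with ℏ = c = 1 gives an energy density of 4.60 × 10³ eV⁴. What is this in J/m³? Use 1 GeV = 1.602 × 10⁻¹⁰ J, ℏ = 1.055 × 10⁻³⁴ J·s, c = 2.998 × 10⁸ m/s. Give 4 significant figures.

9.575 × 10⁴ J/m³

[E]/[L]³ = [E]⁴/(ℏc)³; restore (ℏc)⁻³.
1 GeV⁴ → 1/(ℏc)³ × (1 GeV in J)⁴ = 2.082 × 10³⁷ J/m³.
Convert the energy scale: 4.60 × 10³ eV⁴ = 4.60 × 10⁻³³ GeV⁴.
Result: 4.60 × 10⁻³³ × 2.082 × 10³⁷ = 9.575 × 10⁴ J/m³.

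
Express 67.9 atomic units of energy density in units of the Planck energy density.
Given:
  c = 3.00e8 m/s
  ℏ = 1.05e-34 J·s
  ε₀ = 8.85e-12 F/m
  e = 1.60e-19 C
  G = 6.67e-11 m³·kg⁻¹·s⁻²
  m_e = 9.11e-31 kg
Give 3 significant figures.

4.37e-99

atomic unit of energy density: u_au = E_h/a₀³ = m_e⁴e¹⁰/((4πε₀)⁵ℏ⁸) = 3.01e13 J/m³
Planck energy density: u_P = c⁷/(ℏG²) = 4.68e113 J/m³
67.9 × 3.01e13 / 4.68e113 = 4.37e-99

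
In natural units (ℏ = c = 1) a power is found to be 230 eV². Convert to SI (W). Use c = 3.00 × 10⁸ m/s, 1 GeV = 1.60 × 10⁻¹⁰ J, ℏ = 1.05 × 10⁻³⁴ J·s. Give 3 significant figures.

Power is [E]/[T] = [E]²/ℏ.
1 GeV² → 1/ℏ × (1 GeV in J)² = 2.44 × 10¹⁴ W.
Convert the energy scale: 230 eV² = 2.30 × 10⁻¹⁶ GeV².
Result: 2.30 × 10⁻¹⁶ × 2.44 × 10¹⁴ = 0.0561 W.

0.0561 W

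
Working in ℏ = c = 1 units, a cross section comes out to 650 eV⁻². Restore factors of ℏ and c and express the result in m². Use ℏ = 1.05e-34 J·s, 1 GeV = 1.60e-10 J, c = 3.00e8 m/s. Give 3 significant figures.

2.52e-11 m²

Area is [L]² = [E]⁻²·(ℏc)²; restore (ℏc)².
1 GeV⁻² → (ℏc)² × (1 GeV in J)⁻² = 3.88e-32 m².
Convert the energy scale: 650 eV⁻² = 6.50e20 GeV⁻².
Result: 6.50e20 × 3.88e-32 = 2.52e-11 m².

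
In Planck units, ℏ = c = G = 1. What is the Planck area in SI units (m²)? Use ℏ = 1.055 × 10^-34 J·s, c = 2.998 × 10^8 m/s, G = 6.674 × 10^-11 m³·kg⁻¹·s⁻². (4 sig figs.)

The unique combination of the constants set to 1 with dimensions of area is A_P = ℏG/c³.
  = 7.041 × 10^-45 / 2.695 × 10^25
  = 2.613 × 10^-70 m²

2.613 × 10^-70 m²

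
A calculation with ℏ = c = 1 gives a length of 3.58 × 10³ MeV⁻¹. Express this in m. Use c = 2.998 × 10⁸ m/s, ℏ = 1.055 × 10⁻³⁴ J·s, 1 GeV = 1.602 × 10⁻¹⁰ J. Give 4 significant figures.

A length is [E]⁻¹ in ℏ=c=1; restore one factor of ℏc.
1 GeV⁻¹ → ℏc × (1 GeV in J)⁻¹ = 1.974 × 10⁻¹⁶ m.
Convert the energy scale: 3.58 × 10³ MeV⁻¹ = 3.58 × 10⁶ GeV⁻¹.
Result: 3.58 × 10⁶ × 1.974 × 10⁻¹⁶ = 7.068 × 10⁻¹⁰ m.

7.068 × 10⁻¹⁰ m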